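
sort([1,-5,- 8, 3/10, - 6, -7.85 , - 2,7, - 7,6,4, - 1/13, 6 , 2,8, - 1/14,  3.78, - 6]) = [ - 8, - 7.85, - 7, - 6,  -  6, - 5,-2, - 1/13, - 1/14, 3/10, 1, 2,3.78, 4, 6,  6,  7 , 8 ] 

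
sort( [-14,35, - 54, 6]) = [ - 54,-14,  6, 35]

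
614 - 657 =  -43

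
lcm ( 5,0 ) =0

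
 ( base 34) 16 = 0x28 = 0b101000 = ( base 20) 20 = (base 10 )40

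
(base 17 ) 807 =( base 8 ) 4417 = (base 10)2319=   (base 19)681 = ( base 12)1413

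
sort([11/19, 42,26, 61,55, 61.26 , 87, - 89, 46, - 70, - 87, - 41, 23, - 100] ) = [ - 100, - 89,-87, - 70, - 41, 11/19,23, 26, 42, 46,55,61, 61.26, 87]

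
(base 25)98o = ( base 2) 1011011011001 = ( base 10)5849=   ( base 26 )8gp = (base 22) C1J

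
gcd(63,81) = 9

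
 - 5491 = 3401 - 8892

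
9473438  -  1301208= 8172230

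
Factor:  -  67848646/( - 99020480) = 2^( - 5)*5^( - 1)*13^( - 2)*31^1*1831^( - 1 )*1094333^1 = 33924323/49510240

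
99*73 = 7227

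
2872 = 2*1436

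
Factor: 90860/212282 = 110/257 = 2^1*5^1*11^1*257^(-1)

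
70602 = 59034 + 11568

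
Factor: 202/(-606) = -1/3 = -3^(  -  1 ) 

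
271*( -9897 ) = -2682087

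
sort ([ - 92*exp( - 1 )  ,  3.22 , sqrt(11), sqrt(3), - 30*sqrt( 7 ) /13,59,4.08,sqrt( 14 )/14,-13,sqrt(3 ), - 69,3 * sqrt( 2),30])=[-69, - 92*exp (-1),-13, - 30*sqrt( 7)/13,sqrt(14) /14,sqrt(3), sqrt( 3 ), 3.22, sqrt ( 11 ), 4.08,3*sqrt( 2 ) , 30,59 ]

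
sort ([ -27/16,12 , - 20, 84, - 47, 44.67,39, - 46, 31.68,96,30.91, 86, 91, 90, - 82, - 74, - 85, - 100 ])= [ - 100, - 85 , - 82, - 74, -47  , - 46, - 20, - 27/16,12, 30.91,  31.68,39 , 44.67, 84, 86,90, 91,96 ]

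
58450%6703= 4826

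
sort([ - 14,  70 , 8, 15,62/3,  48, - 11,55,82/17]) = [ - 14,-11, 82/17,8, 15, 62/3 , 48,  55,70]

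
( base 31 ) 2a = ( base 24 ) 30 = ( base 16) 48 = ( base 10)72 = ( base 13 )57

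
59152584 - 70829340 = - 11676756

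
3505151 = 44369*79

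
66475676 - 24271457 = 42204219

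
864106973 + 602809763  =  1466916736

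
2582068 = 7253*356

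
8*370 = 2960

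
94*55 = 5170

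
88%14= 4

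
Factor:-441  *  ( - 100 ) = 44100 = 2^2*3^2*5^2*7^2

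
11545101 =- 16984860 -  - 28529961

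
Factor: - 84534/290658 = - 73/251 = - 73^1*251^(  -  1)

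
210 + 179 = 389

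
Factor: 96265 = 5^1*13^1*1481^1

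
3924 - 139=3785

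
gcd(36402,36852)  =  6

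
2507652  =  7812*321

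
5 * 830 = 4150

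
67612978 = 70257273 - 2644295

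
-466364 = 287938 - 754302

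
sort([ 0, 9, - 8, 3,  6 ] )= [-8, 0,  3, 6,  9] 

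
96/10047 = 32/3349 = 0.01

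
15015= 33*455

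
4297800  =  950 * 4524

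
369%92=1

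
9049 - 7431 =1618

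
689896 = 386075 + 303821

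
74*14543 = 1076182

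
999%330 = 9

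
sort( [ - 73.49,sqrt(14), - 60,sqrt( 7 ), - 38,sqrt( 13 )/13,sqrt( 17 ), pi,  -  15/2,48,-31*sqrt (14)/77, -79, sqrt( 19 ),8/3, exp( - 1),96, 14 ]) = [ - 79,-73.49, - 60, - 38 , - 15/2, - 31 * sqrt( 14 )/77, sqrt( 13) /13, exp( - 1 ), sqrt( 7 ), 8/3,pi, sqrt( 14),  sqrt (17 ), sqrt( 19),  14,  48, 96]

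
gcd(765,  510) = 255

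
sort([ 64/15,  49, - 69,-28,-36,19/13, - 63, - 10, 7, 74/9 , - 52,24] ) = [ - 69,-63,-52, - 36, - 28, - 10,19/13,64/15, 7, 74/9,24,  49]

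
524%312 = 212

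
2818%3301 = 2818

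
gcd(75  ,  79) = 1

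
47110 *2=94220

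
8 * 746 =5968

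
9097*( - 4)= -36388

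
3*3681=11043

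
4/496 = 1/124 = 0.01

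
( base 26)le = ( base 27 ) kk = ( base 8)1060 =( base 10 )560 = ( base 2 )1000110000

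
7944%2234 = 1242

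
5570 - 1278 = 4292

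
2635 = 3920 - 1285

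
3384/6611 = 3384/6611 = 0.51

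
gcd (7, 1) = 1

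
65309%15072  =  5021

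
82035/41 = 82035/41 = 2000.85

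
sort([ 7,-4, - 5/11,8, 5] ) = [ - 4,-5/11, 5,  7, 8]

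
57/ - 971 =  - 1+914/971 = - 0.06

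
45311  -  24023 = 21288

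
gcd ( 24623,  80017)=1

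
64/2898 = 32/1449 =0.02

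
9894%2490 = 2424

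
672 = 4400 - 3728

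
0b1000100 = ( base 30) 28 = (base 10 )68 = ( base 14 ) 4C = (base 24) 2k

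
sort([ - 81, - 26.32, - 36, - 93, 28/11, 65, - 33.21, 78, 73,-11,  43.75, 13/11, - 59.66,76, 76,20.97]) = [  -  93, - 81, - 59.66, - 36,-33.21,  -  26.32, - 11, 13/11,28/11, 20.97, 43.75,65, 73,76, 76,78]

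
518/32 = 259/16 = 16.19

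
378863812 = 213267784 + 165596028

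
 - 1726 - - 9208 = 7482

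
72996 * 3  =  218988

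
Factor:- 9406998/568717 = -2^1*3^2 * 151^1*659^( - 1)*863^(- 1)*3461^1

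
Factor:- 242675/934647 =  - 3^( - 1) * 5^2*7^ (-1)*17^1*571^1*44507^ ( - 1)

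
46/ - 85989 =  -1 + 85943/85989= - 0.00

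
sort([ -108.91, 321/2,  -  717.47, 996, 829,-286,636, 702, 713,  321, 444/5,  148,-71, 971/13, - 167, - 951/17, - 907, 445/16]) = [ - 907, - 717.47, - 286, - 167, - 108.91, - 71, - 951/17, 445/16, 971/13, 444/5  ,  148, 321/2, 321, 636, 702, 713, 829 , 996]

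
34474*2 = 68948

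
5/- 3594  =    -  1 + 3589/3594 = - 0.00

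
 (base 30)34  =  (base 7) 163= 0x5e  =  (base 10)94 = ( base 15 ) 64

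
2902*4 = 11608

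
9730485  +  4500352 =14230837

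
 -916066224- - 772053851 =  - 144012373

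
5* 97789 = 488945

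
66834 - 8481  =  58353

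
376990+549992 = 926982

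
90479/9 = 90479/9 = 10053.22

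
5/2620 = 1/524=0.00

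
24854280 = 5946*4180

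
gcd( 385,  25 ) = 5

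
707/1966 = 707/1966  =  0.36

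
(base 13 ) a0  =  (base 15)8A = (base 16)82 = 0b10000010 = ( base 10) 130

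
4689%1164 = 33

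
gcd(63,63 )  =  63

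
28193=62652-34459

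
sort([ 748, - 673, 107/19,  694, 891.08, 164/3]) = [-673,  107/19, 164/3,694, 748, 891.08]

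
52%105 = 52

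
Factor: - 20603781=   -3^3*11^1*173^1*401^1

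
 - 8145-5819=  - 13964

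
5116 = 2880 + 2236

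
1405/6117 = 1405/6117 =0.23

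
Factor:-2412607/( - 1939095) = 3^( - 2)*5^( - 1)*41^( - 1 )*1051^( - 1 )*1381^1*1747^1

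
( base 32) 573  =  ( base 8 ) 12343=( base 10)5347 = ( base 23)A2B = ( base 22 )B11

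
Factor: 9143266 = 2^1*11^1*415603^1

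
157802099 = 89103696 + 68698403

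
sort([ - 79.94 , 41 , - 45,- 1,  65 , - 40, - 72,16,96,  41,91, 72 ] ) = [ - 79.94 , - 72, - 45,-40, - 1,16,  41,  41,65,  72,91, 96 ]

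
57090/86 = 28545/43 = 663.84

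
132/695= 132/695 = 0.19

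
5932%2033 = 1866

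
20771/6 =20771/6=   3461.83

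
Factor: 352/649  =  32/59 =2^5 * 59^(-1 )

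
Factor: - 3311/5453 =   -  473/779 = -11^1*19^( - 1)*41^ ( - 1)*43^1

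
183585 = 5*36717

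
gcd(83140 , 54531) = 1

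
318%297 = 21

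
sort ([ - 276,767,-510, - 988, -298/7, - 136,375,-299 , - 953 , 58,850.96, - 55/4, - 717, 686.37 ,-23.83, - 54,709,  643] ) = [ - 988,  -  953, -717, - 510, - 299, - 276, - 136,  -  54, - 298/7, - 23.83, - 55/4,58,375,  643 , 686.37,  709 , 767,850.96 ]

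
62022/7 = 8860 + 2/7=8860.29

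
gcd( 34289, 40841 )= 1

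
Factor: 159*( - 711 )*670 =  - 2^1*3^3*5^1 * 53^1 * 67^1*79^1 =-  75742830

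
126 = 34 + 92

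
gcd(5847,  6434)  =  1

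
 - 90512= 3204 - 93716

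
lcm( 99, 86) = 8514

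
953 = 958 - 5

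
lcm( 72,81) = 648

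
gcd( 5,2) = 1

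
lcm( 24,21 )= 168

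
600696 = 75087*8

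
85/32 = 85/32  =  2.66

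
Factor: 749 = 7^1*107^1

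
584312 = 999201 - 414889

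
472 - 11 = 461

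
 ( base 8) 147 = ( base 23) 4b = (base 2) 1100111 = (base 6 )251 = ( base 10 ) 103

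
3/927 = 1/309=0.00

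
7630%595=490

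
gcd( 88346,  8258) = 2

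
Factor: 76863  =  3^1*25621^1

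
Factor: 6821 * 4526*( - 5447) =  - 2^1*13^1*19^1*31^1*73^1*359^1*419^1 = - 168158945162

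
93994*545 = 51226730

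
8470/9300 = 847/930 = 0.91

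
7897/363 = 7897/363 = 21.75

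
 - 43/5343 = -43/5343 = - 0.01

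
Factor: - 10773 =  - 3^4*7^1*19^1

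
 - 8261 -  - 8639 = 378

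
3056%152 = 16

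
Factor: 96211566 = 2^1*3^2*11^1 * 223^1 * 2179^1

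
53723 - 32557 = 21166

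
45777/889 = 45777/889 =51.49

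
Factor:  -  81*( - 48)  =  3888 = 2^4 * 3^5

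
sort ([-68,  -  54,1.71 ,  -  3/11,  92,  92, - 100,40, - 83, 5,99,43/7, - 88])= [  -  100,  -  88, - 83,  -  68, - 54,-3/11, 1.71, 5, 43/7,40, 92, 92,  99]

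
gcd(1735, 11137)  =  1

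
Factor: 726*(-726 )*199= - 104888124 = - 2^2*3^2*11^4*199^1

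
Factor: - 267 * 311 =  - 83037= -3^1*89^1*311^1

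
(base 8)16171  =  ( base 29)8JA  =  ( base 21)GB2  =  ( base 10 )7289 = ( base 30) 82T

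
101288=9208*11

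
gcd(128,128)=128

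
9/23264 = 9/23264 = 0.00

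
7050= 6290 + 760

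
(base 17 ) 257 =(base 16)29e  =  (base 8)1236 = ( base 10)670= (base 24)13M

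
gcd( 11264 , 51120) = 16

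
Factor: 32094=2^1*3^2*1783^1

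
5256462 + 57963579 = 63220041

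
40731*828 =33725268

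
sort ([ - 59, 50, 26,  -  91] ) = [ - 91, - 59,26,50] 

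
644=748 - 104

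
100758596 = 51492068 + 49266528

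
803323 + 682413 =1485736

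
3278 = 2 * 1639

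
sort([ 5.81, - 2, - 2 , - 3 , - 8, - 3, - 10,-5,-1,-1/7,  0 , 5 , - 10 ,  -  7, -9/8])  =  [ - 10, - 10,-8,- 7, - 5,-3, - 3 , - 2, - 2 ,-9/8,-1,-1/7,0,5, 5.81] 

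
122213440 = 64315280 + 57898160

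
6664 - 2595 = 4069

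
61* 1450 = 88450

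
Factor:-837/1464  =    -  2^(- 3 )*3^2*31^1*  61^( - 1)= -  279/488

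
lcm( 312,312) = 312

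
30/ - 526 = - 1 + 248/263 = - 0.06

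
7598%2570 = 2458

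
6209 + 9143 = 15352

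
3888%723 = 273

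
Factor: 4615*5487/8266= 2^( - 1)*3^1*5^1*13^1*31^1*59^1*71^1*4133^ ( - 1 )  =  25322505/8266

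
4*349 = 1396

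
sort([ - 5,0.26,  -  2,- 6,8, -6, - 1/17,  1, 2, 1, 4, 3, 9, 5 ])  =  [ - 6, -6, - 5,-2, - 1/17,0.26, 1,1,2,3, 4 , 5,8,9] 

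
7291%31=6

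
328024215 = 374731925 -46707710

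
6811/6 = 1135+1/6 = 1135.17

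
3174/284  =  11 + 25/142 = 11.18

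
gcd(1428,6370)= 14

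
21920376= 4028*5442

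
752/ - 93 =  - 9 + 85/93 = - 8.09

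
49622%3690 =1652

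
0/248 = 0 = 0.00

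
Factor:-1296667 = - 103^1*12589^1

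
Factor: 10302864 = 2^4*3^1*11^1*13^1*19^1 * 79^1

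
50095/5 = 10019 = 10019.00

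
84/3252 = 7/271 = 0.03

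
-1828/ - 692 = 2 + 111/173 =2.64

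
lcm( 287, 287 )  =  287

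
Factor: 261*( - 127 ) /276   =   - 2^( - 2 )*3^1 *23^( - 1 )*29^1*127^1 =- 11049/92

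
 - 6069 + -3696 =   -  9765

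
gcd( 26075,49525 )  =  175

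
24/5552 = 3/694=0.00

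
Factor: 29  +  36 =65 = 5^1*13^1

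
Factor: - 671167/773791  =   - 7^1*31^( - 1)*109^( - 1)*229^( - 1)*95881^1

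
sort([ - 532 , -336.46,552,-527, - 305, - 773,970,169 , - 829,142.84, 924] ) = [ - 829 , - 773, -532 ,  -  527, - 336.46,-305,142.84 , 169,552 , 924,970]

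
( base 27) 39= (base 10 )90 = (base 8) 132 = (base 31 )2s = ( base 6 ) 230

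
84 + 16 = 100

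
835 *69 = 57615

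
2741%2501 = 240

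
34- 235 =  - 201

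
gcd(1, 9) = 1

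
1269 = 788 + 481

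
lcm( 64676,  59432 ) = 2198984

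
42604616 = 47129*904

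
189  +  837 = 1026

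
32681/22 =1485 + 1/2 = 1485.50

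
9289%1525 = 139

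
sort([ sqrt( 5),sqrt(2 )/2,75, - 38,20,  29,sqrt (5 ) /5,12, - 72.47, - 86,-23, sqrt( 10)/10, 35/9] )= [-86, - 72.47, - 38, - 23, sqrt (10)/10,sqrt( 5)/5,sqrt( 2)/2,sqrt (5), 35/9,12,20,29,75 ] 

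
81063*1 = 81063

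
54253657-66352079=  - 12098422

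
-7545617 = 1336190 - 8881807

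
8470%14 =0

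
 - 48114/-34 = 24057/17 = 1415.12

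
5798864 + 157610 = 5956474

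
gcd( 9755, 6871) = 1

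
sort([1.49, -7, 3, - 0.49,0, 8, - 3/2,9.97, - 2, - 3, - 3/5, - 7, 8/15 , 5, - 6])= [ - 7, - 7, - 6,- 3, - 2, - 3/2, - 3/5, - 0.49,0,8/15, 1.49, 3, 5, 8, 9.97 ] 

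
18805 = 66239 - 47434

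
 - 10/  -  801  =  10/801 = 0.01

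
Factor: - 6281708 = -2^2*1570427^1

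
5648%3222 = 2426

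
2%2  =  0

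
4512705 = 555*8131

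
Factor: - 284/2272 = -2^( - 3) = -1/8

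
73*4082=297986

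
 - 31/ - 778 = 31/778 = 0.04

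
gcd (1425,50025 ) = 75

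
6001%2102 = 1797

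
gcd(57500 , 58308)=4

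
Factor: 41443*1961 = 81269723= 37^1*53^1*41443^1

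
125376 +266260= 391636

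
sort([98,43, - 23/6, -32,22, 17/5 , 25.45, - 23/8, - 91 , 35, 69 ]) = [ - 91, - 32 , - 23/6, - 23/8, 17/5, 22, 25.45, 35, 43, 69, 98 ]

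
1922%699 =524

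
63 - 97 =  - 34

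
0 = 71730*0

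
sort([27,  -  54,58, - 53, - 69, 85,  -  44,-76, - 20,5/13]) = [  -  76, - 69,- 54, - 53 , - 44, - 20, 5/13, 27,58 , 85] 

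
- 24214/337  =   - 72+50/337 = -71.85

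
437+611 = 1048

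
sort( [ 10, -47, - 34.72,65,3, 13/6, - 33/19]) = [-47, - 34.72, - 33/19,  13/6, 3,10,65]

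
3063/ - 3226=- 1 + 163/3226=-0.95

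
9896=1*9896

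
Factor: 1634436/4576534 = 2^1*3^2*83^1*547^1*2288267^( - 1)  =  817218/2288267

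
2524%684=472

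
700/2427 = 700/2427=0.29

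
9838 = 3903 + 5935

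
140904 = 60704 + 80200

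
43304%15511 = 12282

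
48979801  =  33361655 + 15618146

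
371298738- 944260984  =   - 572962246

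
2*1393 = 2786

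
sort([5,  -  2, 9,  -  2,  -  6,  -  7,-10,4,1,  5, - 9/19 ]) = [ - 10, - 7, - 6,-2, - 2, - 9/19,  1,4,5,5, 9 ]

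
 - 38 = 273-311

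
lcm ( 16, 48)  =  48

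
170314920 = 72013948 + 98300972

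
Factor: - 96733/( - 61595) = 5^( - 1)*7^1*13^1 * 97^( - 1 )*127^(-1 )*1063^1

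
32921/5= 6584  +  1/5 = 6584.20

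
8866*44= 390104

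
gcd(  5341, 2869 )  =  1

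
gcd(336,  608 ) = 16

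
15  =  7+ 8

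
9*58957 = 530613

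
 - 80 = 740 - 820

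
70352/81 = 70352/81 =868.54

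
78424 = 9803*8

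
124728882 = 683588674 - 558859792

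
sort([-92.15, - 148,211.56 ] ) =[ - 148 , - 92.15,  211.56] 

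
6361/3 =2120 + 1/3 = 2120.33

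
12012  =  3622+8390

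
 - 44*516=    - 22704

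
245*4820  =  1180900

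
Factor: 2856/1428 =2^1 = 2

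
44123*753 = 33224619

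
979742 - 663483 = 316259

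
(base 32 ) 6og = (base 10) 6928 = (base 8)15420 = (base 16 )1B10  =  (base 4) 1230100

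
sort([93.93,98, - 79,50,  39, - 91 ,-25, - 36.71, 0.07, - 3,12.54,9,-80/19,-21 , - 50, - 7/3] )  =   [-91 , - 79, - 50,- 36.71,  -  25, - 21, - 80/19, - 3,-7/3,0.07, 9,12.54,39, 50,93.93, 98 ] 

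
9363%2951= 510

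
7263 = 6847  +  416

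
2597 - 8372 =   -  5775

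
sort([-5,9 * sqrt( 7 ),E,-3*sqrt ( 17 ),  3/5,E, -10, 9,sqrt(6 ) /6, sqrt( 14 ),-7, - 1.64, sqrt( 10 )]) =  [- 3*sqrt( 17 ),-10, - 7, - 5,- 1.64 , sqrt(6 )/6, 3/5,E,E , sqrt(10 ), sqrt( 14), 9 , 9 * sqrt(7) ] 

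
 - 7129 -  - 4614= - 2515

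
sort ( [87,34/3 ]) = [ 34/3, 87]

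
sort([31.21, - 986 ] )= [ - 986, 31.21 ]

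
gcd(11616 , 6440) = 8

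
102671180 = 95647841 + 7023339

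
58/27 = 58/27 = 2.15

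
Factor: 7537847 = 467^1*16141^1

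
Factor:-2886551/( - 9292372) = 2^( - 2)*353^( - 1 )*1103^1*2617^1*6581^ ( - 1)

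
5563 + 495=6058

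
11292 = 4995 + 6297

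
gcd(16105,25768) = 3221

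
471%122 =105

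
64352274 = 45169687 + 19182587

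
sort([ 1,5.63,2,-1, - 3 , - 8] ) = [ - 8, - 3, - 1,1,2 , 5.63] 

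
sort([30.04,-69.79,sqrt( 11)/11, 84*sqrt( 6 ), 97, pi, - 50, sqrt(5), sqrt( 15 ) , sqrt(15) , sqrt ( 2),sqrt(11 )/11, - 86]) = [-86,-69.79, - 50,sqrt( 11)/11, sqrt ( 11 ) /11,sqrt( 2),sqrt( 5), pi, sqrt(15), sqrt( 15),30.04,97,84*sqrt( 6)]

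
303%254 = 49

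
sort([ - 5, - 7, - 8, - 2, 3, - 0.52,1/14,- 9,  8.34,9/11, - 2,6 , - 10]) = [ - 10,-9, - 8, - 7,  -  5, - 2, - 2,  -  0.52, 1/14, 9/11,3,6, 8.34]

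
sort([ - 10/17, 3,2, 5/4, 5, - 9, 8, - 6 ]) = [ - 9,-6,-10/17,  5/4, 2,3,5,8 ]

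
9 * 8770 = 78930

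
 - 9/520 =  - 1+511/520 =- 0.02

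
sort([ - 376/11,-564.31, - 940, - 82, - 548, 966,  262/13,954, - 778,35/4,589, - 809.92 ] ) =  [ - 940, - 809.92, - 778, - 564.31, - 548,-82,-376/11, 35/4,262/13, 589,  954 , 966 ] 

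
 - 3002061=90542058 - 93544119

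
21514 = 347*62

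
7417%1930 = 1627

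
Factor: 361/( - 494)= - 19/26 = - 2^(-1 )*13^( - 1)*19^1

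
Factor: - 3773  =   - 7^3  *11^1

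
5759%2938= 2821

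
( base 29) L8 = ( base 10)617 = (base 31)JS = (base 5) 4432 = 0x269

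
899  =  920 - 21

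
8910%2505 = 1395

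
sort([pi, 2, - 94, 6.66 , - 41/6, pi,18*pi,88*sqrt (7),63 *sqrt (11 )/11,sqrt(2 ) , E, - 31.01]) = [  -  94, -31.01, - 41/6,sqrt(2) , 2, E,  pi,pi,6.66, 63*sqrt( 11) /11,18*pi,88*sqrt(7 )] 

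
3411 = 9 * 379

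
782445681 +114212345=896658026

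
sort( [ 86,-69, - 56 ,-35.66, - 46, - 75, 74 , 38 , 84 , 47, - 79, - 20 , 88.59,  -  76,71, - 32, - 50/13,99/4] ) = [-79 , - 76, - 75, - 69,-56,-46, - 35.66,  -  32, - 20,-50/13, 99/4,38,47 , 71,74, 84 , 86,88.59 ]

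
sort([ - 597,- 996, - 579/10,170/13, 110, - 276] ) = [  -  996,  -  597,-276, - 579/10, 170/13 , 110]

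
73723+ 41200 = 114923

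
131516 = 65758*2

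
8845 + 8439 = 17284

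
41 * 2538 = 104058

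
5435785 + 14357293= 19793078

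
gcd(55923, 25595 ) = 1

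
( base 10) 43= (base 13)34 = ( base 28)1F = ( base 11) 3A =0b101011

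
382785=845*453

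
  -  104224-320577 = -424801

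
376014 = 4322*87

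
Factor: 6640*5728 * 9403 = 357632949760 = 2^9*5^1 *83^1*179^1*9403^1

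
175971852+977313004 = 1153284856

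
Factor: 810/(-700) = -2^( - 1)*3^4*5^( - 1)*7^( - 1 ) = - 81/70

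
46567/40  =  1164 + 7/40 = 1164.17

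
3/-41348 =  - 3/41348 = -0.00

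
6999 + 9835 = 16834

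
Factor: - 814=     -  2^1*11^1 * 37^1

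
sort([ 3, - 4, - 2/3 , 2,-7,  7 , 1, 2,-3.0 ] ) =[- 7,  -  4 , - 3.0, - 2/3,1,2, 2,3 , 7] 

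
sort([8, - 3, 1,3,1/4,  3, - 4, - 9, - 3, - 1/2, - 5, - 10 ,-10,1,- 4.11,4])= [-10, - 10,  -  9,-5, - 4.11, - 4, - 3,-3,  -  1/2,1/4,1,1, 3 , 3,  4,8]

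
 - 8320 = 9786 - 18106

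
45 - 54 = -9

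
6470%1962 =584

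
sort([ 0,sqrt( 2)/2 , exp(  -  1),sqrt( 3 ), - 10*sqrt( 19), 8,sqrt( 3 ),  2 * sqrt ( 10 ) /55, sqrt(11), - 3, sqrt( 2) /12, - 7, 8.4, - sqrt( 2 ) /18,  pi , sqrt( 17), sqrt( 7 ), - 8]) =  [ - 10*sqrt( 19), - 8, - 7, -3, - sqrt(2 ) /18,0,2*sqrt( 10 )/55,  sqrt( 2) /12, exp( - 1),sqrt( 2)/2, sqrt(3),sqrt( 3), sqrt( 7 ) , pi,sqrt( 11), sqrt ( 17 ), 8,8.4 ]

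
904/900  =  1 + 1/225= 1.00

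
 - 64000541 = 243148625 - 307149166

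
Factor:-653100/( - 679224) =25/26 = 2^( - 1)*5^2*13^( - 1 )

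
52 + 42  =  94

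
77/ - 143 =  - 1 + 6/13 = - 0.54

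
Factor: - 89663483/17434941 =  - 3^(-1)*7^2 * 13^1*67^( - 1 )*127^(-1) * 683^ ( - 1 ) * 140759^1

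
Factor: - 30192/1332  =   - 2^2*3^( - 1 )*17^1 =- 68/3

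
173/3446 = 173/3446 = 0.05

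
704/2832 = 44/177   =  0.25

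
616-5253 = -4637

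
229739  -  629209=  - 399470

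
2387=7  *341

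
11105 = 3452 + 7653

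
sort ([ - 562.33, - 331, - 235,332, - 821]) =[ - 821, - 562.33, - 331,- 235, 332] 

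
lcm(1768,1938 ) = 100776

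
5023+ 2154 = 7177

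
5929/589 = 5929/589 = 10.07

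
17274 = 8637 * 2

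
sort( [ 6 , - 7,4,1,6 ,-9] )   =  [-9, - 7,1, 4,  6, 6 ]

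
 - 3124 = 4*( - 781 )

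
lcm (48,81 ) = 1296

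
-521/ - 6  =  521/6 = 86.83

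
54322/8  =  27161/4= 6790.25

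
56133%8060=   7773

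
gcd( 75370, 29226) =2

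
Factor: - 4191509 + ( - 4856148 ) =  - 9047657 = - 491^1*18427^1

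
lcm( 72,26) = 936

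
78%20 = 18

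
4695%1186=1137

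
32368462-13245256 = 19123206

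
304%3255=304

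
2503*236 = 590708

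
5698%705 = 58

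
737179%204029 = 125092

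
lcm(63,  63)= 63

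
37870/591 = 64  +  46/591 = 64.08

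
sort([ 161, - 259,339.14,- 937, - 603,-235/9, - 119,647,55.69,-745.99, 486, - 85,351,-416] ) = [ - 937, - 745.99, - 603, - 416, - 259, - 119, - 85, - 235/9, 55.69 , 161,339.14,351,486,647] 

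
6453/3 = 2151 = 2151.00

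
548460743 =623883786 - 75423043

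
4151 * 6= 24906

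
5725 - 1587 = 4138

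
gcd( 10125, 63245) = 5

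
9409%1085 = 729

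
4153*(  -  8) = - 33224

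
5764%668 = 420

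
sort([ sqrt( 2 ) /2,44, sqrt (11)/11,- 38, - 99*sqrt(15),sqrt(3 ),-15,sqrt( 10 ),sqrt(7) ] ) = [  -  99*sqrt( 15), - 38,-15,sqrt( 11)/11,sqrt( 2)/2, sqrt ( 3), sqrt(7 ), sqrt( 10),44 ] 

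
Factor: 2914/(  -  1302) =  - 3^(-1)*7^(-1)*47^1=-47/21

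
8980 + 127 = 9107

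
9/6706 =9/6706 = 0.00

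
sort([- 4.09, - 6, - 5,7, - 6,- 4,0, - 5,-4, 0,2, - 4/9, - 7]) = [ - 7, - 6, - 6, - 5, - 5, - 4.09, - 4,-4, - 4/9, 0,0,2,7 ]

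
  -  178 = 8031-8209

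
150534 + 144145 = 294679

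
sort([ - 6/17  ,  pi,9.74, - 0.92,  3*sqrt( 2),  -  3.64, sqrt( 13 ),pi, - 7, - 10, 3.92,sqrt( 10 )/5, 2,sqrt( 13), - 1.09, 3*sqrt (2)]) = [ - 10 ,-7,-3.64, - 1.09,  -  0.92, - 6/17, sqrt( 10)/5, 2,pi,pi,sqrt( 13) , sqrt( 13 ), 3.92, 3*sqrt(2) , 3 *sqrt( 2),9.74 ] 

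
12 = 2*6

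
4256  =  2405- - 1851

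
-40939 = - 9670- 31269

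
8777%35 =27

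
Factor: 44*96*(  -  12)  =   - 2^9 * 3^2*11^1 = - 50688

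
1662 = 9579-7917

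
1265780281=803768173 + 462012108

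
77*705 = 54285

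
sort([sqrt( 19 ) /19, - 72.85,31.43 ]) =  [ - 72.85,sqrt( 19)/19, 31.43 ] 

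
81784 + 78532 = 160316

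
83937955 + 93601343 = 177539298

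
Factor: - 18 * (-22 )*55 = 21780 = 2^2*3^2*5^1*11^2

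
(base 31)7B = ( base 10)228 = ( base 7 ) 444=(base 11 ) 198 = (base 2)11100100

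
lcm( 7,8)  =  56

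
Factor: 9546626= 2^1 * 19^1 * 29^1*8663^1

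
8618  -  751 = 7867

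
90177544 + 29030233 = 119207777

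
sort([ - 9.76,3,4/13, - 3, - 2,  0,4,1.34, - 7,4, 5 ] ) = [ - 9.76, - 7, - 3, - 2,  0,4/13,1.34, 3,4,4,  5]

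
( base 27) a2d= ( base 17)187d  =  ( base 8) 16275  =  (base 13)346C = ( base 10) 7357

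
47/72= 47/72 = 0.65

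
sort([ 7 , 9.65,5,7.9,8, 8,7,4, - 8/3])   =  [ - 8/3, 4, 5, 7,7, 7.9 , 8,8, 9.65]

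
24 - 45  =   - 21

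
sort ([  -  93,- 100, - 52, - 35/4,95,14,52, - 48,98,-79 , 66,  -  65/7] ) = [-100, - 93, - 79, - 52,-48,- 65/7 , -35/4 , 14, 52, 66,95, 98]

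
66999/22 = 66999/22 = 3045.41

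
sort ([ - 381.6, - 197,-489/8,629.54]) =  [ - 381.6, - 197, - 489/8,629.54] 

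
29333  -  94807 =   -  65474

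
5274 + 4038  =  9312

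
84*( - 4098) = -344232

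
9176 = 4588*2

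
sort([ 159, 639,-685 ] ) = [-685,159, 639 ]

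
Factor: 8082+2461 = 10543  =  13^1*811^1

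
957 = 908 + 49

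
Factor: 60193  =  7^1*8599^1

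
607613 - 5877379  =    -  5269766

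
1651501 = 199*8299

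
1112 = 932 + 180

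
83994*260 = 21838440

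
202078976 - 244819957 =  - 42740981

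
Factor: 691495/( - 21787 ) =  - 5^1*7^1*23^1*859^1 * 21787^( - 1 )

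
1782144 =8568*208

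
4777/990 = 4 + 817/990 = 4.83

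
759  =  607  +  152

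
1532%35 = 27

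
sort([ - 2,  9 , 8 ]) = [ -2,8, 9]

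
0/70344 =0 = 0.00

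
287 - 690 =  - 403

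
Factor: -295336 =  -  2^3*19^1 * 29^1*67^1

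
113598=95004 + 18594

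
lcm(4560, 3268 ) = 196080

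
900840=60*15014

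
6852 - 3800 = 3052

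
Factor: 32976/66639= 48/97 = 2^4*3^1* 97^(-1) 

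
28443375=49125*579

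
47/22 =47/22 = 2.14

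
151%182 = 151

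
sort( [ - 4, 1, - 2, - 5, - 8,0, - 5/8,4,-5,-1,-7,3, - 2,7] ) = [ - 8, - 7, - 5, - 5, - 4,-2, - 2, - 1, - 5/8,0,  1, 3, 4,7] 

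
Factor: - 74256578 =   -  2^1*11^1*17^1*367^1*541^1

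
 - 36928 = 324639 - 361567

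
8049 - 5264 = 2785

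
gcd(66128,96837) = 1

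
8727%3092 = 2543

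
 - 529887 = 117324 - 647211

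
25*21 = 525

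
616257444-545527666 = 70729778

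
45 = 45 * 1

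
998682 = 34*29373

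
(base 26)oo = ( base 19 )1f2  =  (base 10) 648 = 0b1010001000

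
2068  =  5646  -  3578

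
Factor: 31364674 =2^1*11^1*1425667^1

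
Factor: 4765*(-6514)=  - 2^1*5^1*953^1  *  3257^1 = - 31039210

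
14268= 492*29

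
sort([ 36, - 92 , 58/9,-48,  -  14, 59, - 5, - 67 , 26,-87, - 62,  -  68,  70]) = [ - 92, - 87,-68, - 67, - 62, - 48, - 14, - 5,58/9,26,36,59,70]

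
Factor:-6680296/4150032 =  - 835037/518754 = - 2^( - 1)*3^( - 1 )*7^1*31^ ( - 1 ) * 2789^(  -  1) * 119291^1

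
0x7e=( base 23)5b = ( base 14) 90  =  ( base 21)60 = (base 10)126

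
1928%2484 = 1928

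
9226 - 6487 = 2739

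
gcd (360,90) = 90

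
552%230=92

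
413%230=183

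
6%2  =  0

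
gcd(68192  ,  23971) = 1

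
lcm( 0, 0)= 0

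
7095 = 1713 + 5382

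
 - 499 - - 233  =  -266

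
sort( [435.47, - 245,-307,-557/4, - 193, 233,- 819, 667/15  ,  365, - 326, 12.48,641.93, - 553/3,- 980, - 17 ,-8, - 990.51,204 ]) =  [- 990.51,-980, -819,-326, - 307,-245,-193, - 553/3, - 557/4 ,-17, - 8, 12.48, 667/15, 204, 233, 365, 435.47, 641.93]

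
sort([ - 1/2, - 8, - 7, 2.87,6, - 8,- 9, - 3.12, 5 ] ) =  [-9, -8,-8, - 7,  -  3.12, - 1/2,2.87,5 , 6 ] 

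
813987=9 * 90443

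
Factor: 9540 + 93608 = 103148 = 2^2*107^1 * 241^1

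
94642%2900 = 1842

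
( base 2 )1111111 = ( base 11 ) 106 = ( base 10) 127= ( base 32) 3V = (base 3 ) 11201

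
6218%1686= 1160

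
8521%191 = 117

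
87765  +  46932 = 134697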